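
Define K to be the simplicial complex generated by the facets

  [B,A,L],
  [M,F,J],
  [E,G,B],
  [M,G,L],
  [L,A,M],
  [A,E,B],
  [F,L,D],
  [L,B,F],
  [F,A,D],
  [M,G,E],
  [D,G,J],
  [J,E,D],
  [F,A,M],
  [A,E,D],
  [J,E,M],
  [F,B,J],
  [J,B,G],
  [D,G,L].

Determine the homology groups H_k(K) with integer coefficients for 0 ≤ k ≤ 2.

Fix the vertex order A < B < D < E < F < G < J < L < M and write every simplex with vertices in increasing order. Then dim K = 2 and the simplices of K are:

  0-simplices (9): A, B, D, E, F, G, J, L, M
  1-simplices (27): AB, AD, AE, AF, AL, AM, BE, BF, BG, BJ, BL, DE, DF, DG, DJ, DL, EG, EJ, EM, FJ, FL, FM, GJ, GL, GM, JM, LM
  2-simplices (18): ABE, ABL, ADE, ADF, AFM, ALM, BEG, BFJ, BFL, BGJ, DEJ, DFL, DGJ, DGL, EGM, EJM, FJM, GLM

giving chain groups C_0 ≅ Z^9, C_1 ≅ Z^27, C_2 ≅ Z^18.

Boundary ∂_1: C_1 → C_0 maps an edge to its endpoints' difference, ∂[p,q] = q − p. For instance
  ∂BJ = J − B.
The 9×27 boundary matrix has rank 8 and Smith normal form diag(1,1,1,1,1,1,1,1).

∂_2: C_2 → C_1 acts by ∂[p,q,r] = [q,r] − [p,r] + [p,q]. For instance
  ∂ADF = DF − AF + AD,
  ∂BGJ = GJ − BJ + BG.
The 27×18 boundary matrix has rank 18 and Smith normal form diag(1,1,1,1,1,1,1,1,1,1,1,1,1,1,1,1,1,2).

Reading off H_k = ker ∂_k / im ∂_{k+1}:

  H_0: rank C_0 − rank ∂_1 = 9 − 8 = 1, and the invariant factors of ∂_1 are all 1, so H_0 ≅ Z.
  H_1: rank ker ∂_1 − rank ∂_2 = (27 − 8) − 18 = 1, and ∂_2 has invariant factor 2 > 1, so H_1 ≅ Z ⊕ Z/2.
  H_2: rank ker ∂_2 − rank ∂_3 = (18 − 18) − 0 = 0, and there is no ∂_3, so H_2 ≅ 0.

H_0 ≅ Z,  H_1 ≅ Z ⊕ Z/2,  H_2 = 0.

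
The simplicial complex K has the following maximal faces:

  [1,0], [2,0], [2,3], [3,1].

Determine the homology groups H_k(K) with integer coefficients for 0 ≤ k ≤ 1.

We work with the vertex ordering 0 < 1 < 2 < 3. The simplices of K, each written with vertices in increasing order, are:

  0-simplices (4): [0], [1], [2], [3]
  1-simplices (4): [0,1], [0,2], [1,3], [2,3]

so the chain groups are C_0 ≅ Z^4, C_1 ≅ Z^4.

Boundary ∂_1: C_1 → C_0 maps an edge to its endpoints' difference, ∂[p,q] = q − p. For instance
  ∂[1,3] = [3] − [1].
The resulting 4×4 matrix has rank 3, and its Smith normal form has invariant factors (1,1,1).

Now H_k = ker ∂_k / im ∂_{k+1}, so:

  H_0: rank C_0 − rank ∂_1 = 4 − 3 = 1, and the invariant factors of ∂_1 are all 1, so H_0 ≅ Z.
  H_1: rank ker ∂_1 − rank ∂_2 = (4 − 3) − 0 = 1, and there is no ∂_2, so H_1 ≅ Z.

H_0 ≅ Z,  H_1 ≅ Z.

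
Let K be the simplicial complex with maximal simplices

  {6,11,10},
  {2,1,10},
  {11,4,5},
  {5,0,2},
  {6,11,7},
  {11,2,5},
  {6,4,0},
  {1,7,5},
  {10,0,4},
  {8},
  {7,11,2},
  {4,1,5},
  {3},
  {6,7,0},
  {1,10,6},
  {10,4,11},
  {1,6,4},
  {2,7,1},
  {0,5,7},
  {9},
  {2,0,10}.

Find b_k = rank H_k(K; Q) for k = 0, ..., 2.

Order the vertices as 0 < 1 < 2 < 3 < 4 < 5 < 6 < 7 < 8 < 9 < 10 < 11. Listing each simplex with vertices in this order, K has dimension 2 with simplices:

  0-simplices (12): [0], [1], [2], [3], [4], [5], [6], [7], [8], [9], [10], [11]
  1-simplices (27): (27 of them)
  2-simplices (18): (18 of them)

so the chain groups are C_0 ≅ Z^12, C_1 ≅ Z^27, C_2 ≅ Z^18.

Boundary ∂_1: C_1 → C_0 sends each edge [p,q] (with p < q) to q − p. For instance
  ∂[6,10] = [10] − [6].
The 12×27 boundary matrix has rank 8 and Smith normal form diag(1,1,1,1,1,1,1,1).

The boundary map ∂_2: C_2 → C_1 maps a triangle to the signed sum of its edges. For instance
  ∂[4,5,11] = [5,11] − [4,11] + [4,5],
  ∂[4,10,11] = [10,11] − [4,11] + [4,10].
As a 27×18 matrix over Z this has rank 18, with invariant factors (1,1,1,1,1,1,1,1,1,1,1,1,1,1,1,1,1,2).

Now H_k = ker ∂_k / im ∂_{k+1}, so:

  H_0: rank C_0 − rank ∂_1 = 12 − 8 = 4, and the invariant factors of ∂_1 are all 1, so H_0 = Z^4.
  H_1: rank ker ∂_1 − rank ∂_2 = (27 − 8) − 18 = 1, and ∂_2 has invariant factor 2 > 1, so H_1 = Z ⊕ Z/2.
  H_2: rank ker ∂_2 − rank ∂_3 = (18 − 18) − 0 = 0, and there is no ∂_3, so H_2 = 0.

As a check, the Euler characteristic is 12 − 27 + 18 = 3, which agrees with 4 − 1 + 0 = 3.

Hence the Betti numbers are b_0 = 4, b_1 = 1, b_2 = 0.

b_0 = 4, b_1 = 1, b_2 = 0.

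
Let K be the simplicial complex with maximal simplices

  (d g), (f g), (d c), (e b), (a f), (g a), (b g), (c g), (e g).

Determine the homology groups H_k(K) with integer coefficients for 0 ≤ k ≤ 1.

H_0 ≅ Z,  H_1 ≅ Z^3.

We work with the vertex ordering a < b < c < d < e < f < g. The simplices of K, each written with vertices in increasing order, are:

  0-simplices (7): a, b, c, d, e, f, g
  1-simplices (9): af, ag, be, bg, cd, cg, dg, eg, fg

so the chain groups are C_0 ≅ Z^7, C_1 ≅ Z^9.

The boundary map ∂_1: C_1 → C_0 is given by ∂[p,q] = [q] − [p].
The resulting 7×9 matrix has rank 6, and its Smith normal form has invariant factors (1,1,1,1,1,1).

Reading off H_k = ker ∂_k / im ∂_{k+1}:

  H_0: rank C_0 − rank ∂_1 = 7 − 6 = 1, and the invariant factors of ∂_1 are all 1, so H_0 ≅ Z.
  H_1: rank ker ∂_1 − rank ∂_2 = (9 − 6) − 0 = 3, and there is no ∂_2, so H_1 ≅ Z^3.

As a check, the Euler characteristic is 7 − 9 = -2, which agrees with 1 − 3 = -2.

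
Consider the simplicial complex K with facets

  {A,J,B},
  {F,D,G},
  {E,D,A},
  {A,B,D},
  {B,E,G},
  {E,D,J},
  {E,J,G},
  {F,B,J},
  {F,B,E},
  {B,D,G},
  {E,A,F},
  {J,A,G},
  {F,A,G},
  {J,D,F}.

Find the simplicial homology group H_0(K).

Order the vertices as A < B < D < E < F < G < J. Listing each simplex with vertices in this order, K has dimension 2 with simplices:

  0-simplices (7): A, B, D, E, F, G, J
  1-simplices (21): AB, AD, AE, AF, AG, AJ, BD, BE, BF, BG, BJ, DE, DF, DG, DJ, EF, EG, EJ, FG, FJ, GJ
  2-simplices (14): ABD, ABJ, ADE, AEF, AFG, AGJ, BDG, BEF, BEG, BFJ, DEJ, DFG, DFJ, EGJ

so the chain groups are C_0 ≅ Z^7, C_1 ≅ Z^21, C_2 ≅ Z^14.

∂_1: C_1 → C_0 maps an edge to its endpoints' difference, ∂[p,q] = q − p.
As a 7×21 matrix over Z this has rank 6, with invariant factors (1,1,1,1,1,1).

∂_2: C_2 → C_1 acts by ∂[p,q,r] = [q,r] − [p,r] + [p,q]. For instance
  ∂BFJ = FJ − BJ + BF,
  ∂AFG = FG − AG + AF.
The resulting 21×14 matrix has rank 13, and its Smith normal form has invariant factors (1,1,1,1,1,1,1,1,1,1,1,1,1).

Now H_k = ker ∂_k / im ∂_{k+1}, so:

  H_0: rank C_0 − rank ∂_1 = 7 − 6 = 1, and the invariant factors of ∂_1 are all 1, so H_0 ≅ Z.

(K is a triangulation of the torus T^2.)

H_0 ≅ Z.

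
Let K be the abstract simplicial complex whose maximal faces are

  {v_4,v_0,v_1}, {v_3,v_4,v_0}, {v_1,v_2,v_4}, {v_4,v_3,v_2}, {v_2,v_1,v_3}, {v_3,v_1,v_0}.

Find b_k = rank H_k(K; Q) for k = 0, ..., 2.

Take the total order v_0 < v_1 < v_2 < v_3 < v_4 on the vertex set. Then K (dimension 2) consists of the simplices:

  0-simplices (5): [v_0], [v_1], [v_2], [v_3], [v_4]
  1-simplices (9): [v_0,v_1], [v_0,v_3], [v_0,v_4], [v_1,v_2], [v_1,v_3], [v_1,v_4], [v_2,v_3], [v_2,v_4], [v_3,v_4]
  2-simplices (6): [v_0,v_1,v_3], [v_0,v_1,v_4], [v_0,v_3,v_4], [v_1,v_2,v_3], [v_1,v_2,v_4], [v_2,v_3,v_4]

Hence C_0 ≅ Z^5, C_1 ≅ Z^9, C_2 ≅ Z^6.

The boundary map ∂_1: C_1 → C_0 sends each edge [p,q] (with p < q) to q − p. For instance
  ∂[v_1,v_2] = [v_2] − [v_1].
As a 5×9 matrix over Z this has rank 4, with invariant factors (1,1,1,1).

The boundary map ∂_2: C_2 → C_1 sends each 2-simplex [p,q,r] to [q,r] − [p,r] + [p,q]. For instance
  ∂[v_1,v_2,v_3] = [v_2,v_3] − [v_1,v_3] + [v_1,v_2],
  ∂[v_2,v_3,v_4] = [v_3,v_4] − [v_2,v_4] + [v_2,v_3].
The 9×6 boundary matrix has rank 5 and Smith normal form diag(1,1,1,1,1).

From H_k ≅ ker(∂_k) / im(∂_{k+1}) we obtain:

  H_0: rank C_0 − rank ∂_1 = 5 − 4 = 1, and the invariant factors of ∂_1 are all 1, so H_0 = Z.
  H_1: rank ker ∂_1 − rank ∂_2 = (9 − 4) − 5 = 0, and the invariant factors of ∂_2 are all 1, so H_1 = 0.
  H_2: rank ker ∂_2 − rank ∂_3 = (6 − 5) − 0 = 1, and there is no ∂_3, so H_2 = Z.

Hence the Betti numbers are b_0 = 1, b_1 = 0, b_2 = 1.

b_0 = 1, b_1 = 0, b_2 = 1.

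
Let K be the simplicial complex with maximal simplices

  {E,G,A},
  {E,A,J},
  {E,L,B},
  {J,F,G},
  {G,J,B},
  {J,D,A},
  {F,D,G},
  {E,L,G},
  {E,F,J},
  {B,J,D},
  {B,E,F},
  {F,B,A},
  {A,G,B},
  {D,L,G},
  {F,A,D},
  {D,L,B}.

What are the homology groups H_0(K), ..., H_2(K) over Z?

H_0 ≅ Z,  H_1 ≅ Z^2,  H_2 ≅ Z.

Order the vertices as A < B < D < E < F < G < J < L. Listing each simplex with vertices in this order, K has dimension 2 with simplices:

  0-simplices (8): A, B, D, E, F, G, J, L
  1-simplices (24): AB, AD, AE, AF, AG, AJ, BD, BE, BF, BG, BJ, BL, DF, DG, DJ, DL, EF, EG, EJ, EL, FG, FJ, GJ, GL
  2-simplices (16): ABF, ABG, ADF, ADJ, AEG, AEJ, BDJ, BDL, BEF, BEL, BGJ, DFG, DGL, EFJ, EGL, FGJ

Hence C_0 ≅ Z^8, C_1 ≅ Z^24, C_2 ≅ Z^16.

Boundary ∂_1: C_1 → C_0 is given by ∂[p,q] = [q] − [p].
As a 8×24 matrix over Z this has rank 7, with invariant factors (1,1,1,1,1,1,1).

Boundary ∂_2: C_2 → C_1 acts by ∂[p,q,r] = [q,r] − [p,r] + [p,q]. For instance
  ∂FGJ = GJ − FJ + FG,
  ∂DFG = FG − DG + DF.
This gives a 24×16 integer matrix of rank 15; reducing to Smith normal form yields diagonal entries (1,1,1,1,1,1,1,1,1,1,1,1,1,1,1).

Computing H_k = (kernel of ∂_k) / (image of ∂_{k+1}):

  H_0: rank C_0 − rank ∂_1 = 8 − 7 = 1, and the invariant factors of ∂_1 are all 1, so H_0 ≅ Z.
  H_1: rank ker ∂_1 − rank ∂_2 = (24 − 7) − 15 = 2, and the invariant factors of ∂_2 are all 1, so H_1 ≅ Z^2.
  H_2: rank ker ∂_2 − rank ∂_3 = (16 − 15) − 0 = 1, and there is no ∂_3, so H_2 ≅ Z.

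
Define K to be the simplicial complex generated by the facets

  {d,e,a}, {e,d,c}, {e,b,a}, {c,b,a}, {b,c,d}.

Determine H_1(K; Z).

We work with the vertex ordering a < b < c < d < e. The simplices of K, each written with vertices in increasing order, are:

  0-simplices (5): a, b, c, d, e
  1-simplices (10): ab, ac, ad, ae, bc, bd, be, cd, ce, de
  2-simplices (5): abc, abe, ade, bcd, cde

so the chain groups are C_0 ≅ Z^5, C_1 ≅ Z^10, C_2 ≅ Z^5.

Boundary ∂_1: C_1 → C_0 maps an edge to its endpoints' difference, ∂[p,q] = q − p.
The resulting 5×10 matrix has rank 4, and its Smith normal form has invariant factors (1,1,1,1).

∂_2: C_2 → C_1 acts by ∂[p,q,r] = [q,r] − [p,r] + [p,q]. For instance
  ∂bcd = cd − bd + bc,
  ∂cde = de − ce + cd.
The 10×5 boundary matrix has rank 5 and Smith normal form diag(1,1,1,1,1).

Reading off H_k = ker ∂_k / im ∂_{k+1}:

  H_1: rank ker ∂_1 − rank ∂_2 = (10 − 4) − 5 = 1, and the invariant factors of ∂_2 are all 1, so H_1 = Z.

H_1 = Z.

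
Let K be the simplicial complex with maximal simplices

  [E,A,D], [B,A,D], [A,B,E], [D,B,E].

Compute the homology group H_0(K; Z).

K has 4 vertices, 6 edges, 4 triangles.
rank ∂_0 = 0, rank ∂_1 = 3 ⇒ b_0 = 4 − 0 − 3 = 1; all invariant factors of ∂_1 are 1 so no torsion. So H_0 = Z.

H_0 ≅ Z.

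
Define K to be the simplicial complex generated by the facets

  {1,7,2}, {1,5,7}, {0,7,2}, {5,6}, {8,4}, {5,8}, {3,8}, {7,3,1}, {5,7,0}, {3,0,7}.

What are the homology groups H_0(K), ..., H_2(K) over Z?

H_0 ≅ Z,  H_1 ≅ Z,  H_2 = 0.

Take the total order 0 < 1 < 2 < 3 < 4 < 5 < 6 < 7 < 8 on the vertex set. Then K (dimension 2) consists of the simplices:

  0-simplices (9): [0], [1], [2], [3], [4], [5], [6], [7], [8]
  1-simplices (15): [0,2], [0,3], [0,5], [0,7], [1,2], [1,3], [1,5], [1,7], [2,7], [3,7], [3,8], [4,8], [5,6], [5,7], [5,8]
  2-simplices (6): [0,2,7], [0,3,7], [0,5,7], [1,2,7], [1,3,7], [1,5,7]

giving chain groups C_0 ≅ Z^9, C_1 ≅ Z^15, C_2 ≅ Z^6.

The boundary map ∂_1: C_1 → C_0 is given by ∂[p,q] = [q] − [p]. For instance
  ∂[1,3] = [3] − [1].
As a 9×15 matrix over Z this has rank 8, with invariant factors (1,1,1,1,1,1,1,1).

The boundary map ∂_2: C_2 → C_1 sends each 2-simplex [p,q,r] to [q,r] − [p,r] + [p,q]. For instance
  ∂[1,3,7] = [3,7] − [1,7] + [1,3],
  ∂[1,2,7] = [2,7] − [1,7] + [1,2].
As a 15×6 matrix over Z this has rank 6, with invariant factors (1,1,1,1,1,1).

Reading off H_k = ker ∂_k / im ∂_{k+1}:

  H_0: rank C_0 − rank ∂_1 = 9 − 8 = 1, and the invariant factors of ∂_1 are all 1, so H_0 = Z.
  H_1: rank ker ∂_1 − rank ∂_2 = (15 − 8) − 6 = 1, and the invariant factors of ∂_2 are all 1, so H_1 = Z.
  H_2: rank ker ∂_2 − rank ∂_3 = (6 − 6) − 0 = 0, and there is no ∂_3, so H_2 = 0.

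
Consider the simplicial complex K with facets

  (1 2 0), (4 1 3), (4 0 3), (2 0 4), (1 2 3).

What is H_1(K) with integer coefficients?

We work with the vertex ordering 0 < 1 < 2 < 3 < 4. The simplices of K, each written with vertices in increasing order, are:

  0-simplices (5): [0], [1], [2], [3], [4]
  1-simplices (10): [0,1], [0,2], [0,3], [0,4], [1,2], [1,3], [1,4], [2,3], [2,4], [3,4]
  2-simplices (5): [0,1,2], [0,2,4], [0,3,4], [1,2,3], [1,3,4]

giving chain groups C_0 ≅ Z^5, C_1 ≅ Z^10, C_2 ≅ Z^5.

Boundary ∂_1: C_1 → C_0 maps an edge to its endpoints' difference, ∂[p,q] = q − p.
As a 5×10 matrix over Z this has rank 4, with invariant factors (1,1,1,1).

∂_2: C_2 → C_1 sends each 2-simplex [p,q,r] to [q,r] − [p,r] + [p,q]. For instance
  ∂[0,3,4] = [3,4] − [0,4] + [0,3],
  ∂[0,1,2] = [1,2] − [0,2] + [0,1].
The 10×5 boundary matrix has rank 5 and Smith normal form diag(1,1,1,1,1).

Reading off H_k = ker ∂_k / im ∂_{k+1}:

  H_1: rank ker ∂_1 − rank ∂_2 = (10 − 4) − 5 = 1, and the invariant factors of ∂_2 are all 1, so H_1 ≅ Z.

H_1 ≅ Z.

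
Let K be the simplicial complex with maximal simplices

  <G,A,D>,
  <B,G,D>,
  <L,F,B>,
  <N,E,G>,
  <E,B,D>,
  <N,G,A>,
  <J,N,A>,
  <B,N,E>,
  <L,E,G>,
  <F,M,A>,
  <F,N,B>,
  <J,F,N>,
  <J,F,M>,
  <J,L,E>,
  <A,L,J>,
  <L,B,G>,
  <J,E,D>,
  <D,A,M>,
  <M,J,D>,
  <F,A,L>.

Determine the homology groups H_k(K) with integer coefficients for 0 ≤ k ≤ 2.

H_0 = Z,  H_1 = Z ⊕ Z/2Z,  H_2 = 0.

Take the total order A < B < D < E < F < G < J < L < M < N on the vertex set. Then K (dimension 2) consists of the simplices:

  0-simplices (10): A, B, D, E, F, G, J, L, M, N
  1-simplices (30): AD, AF, AG, AJ, AL, AM, AN, BD, BE, BF, BG, BL, BN, DE, DG, DJ, DM, EG, EJ, EL, EN, FJ, FL, FM, FN, GL, GN, JL, JM, JN
  2-simplices (20): ADG, ADM, AFL, AFM, AGN, AJL, AJN, BDE, BDG, BEN, BFL, BFN, BGL, DEJ, DJM, EGL, EGN, EJL, FJM, FJN

Hence C_0 ≅ Z^10, C_1 ≅ Z^30, C_2 ≅ Z^20.

∂_1: C_1 → C_0 is given by ∂[p,q] = [q] − [p]. For instance
  ∂DJ = J − D.
The resulting 10×30 matrix has rank 9, and its Smith normal form has invariant factors (1,1,1,1,1,1,1,1,1).

∂_2: C_2 → C_1 sends each 2-simplex [p,q,r] to [q,r] − [p,r] + [p,q]. For instance
  ∂EGN = GN − EN + EG,
  ∂AJL = JL − AL + AJ.
The resulting 30×20 matrix has rank 20, and its Smith normal form has invariant factors (1,1,1,1,1,1,1,1,1,1,1,1,1,1,1,1,1,1,1,2).

Now H_k = ker ∂_k / im ∂_{k+1}, so:

  H_0: rank C_0 − rank ∂_1 = 10 − 9 = 1, and the invariant factors of ∂_1 are all 1, so H_0 = Z.
  H_1: rank ker ∂_1 − rank ∂_2 = (30 − 9) − 20 = 1, and ∂_2 has invariant factor 2 > 1, so H_1 = Z ⊕ Z/2Z.
  H_2: rank ker ∂_2 − rank ∂_3 = (20 − 20) − 0 = 0, and there is no ∂_3, so H_2 = 0.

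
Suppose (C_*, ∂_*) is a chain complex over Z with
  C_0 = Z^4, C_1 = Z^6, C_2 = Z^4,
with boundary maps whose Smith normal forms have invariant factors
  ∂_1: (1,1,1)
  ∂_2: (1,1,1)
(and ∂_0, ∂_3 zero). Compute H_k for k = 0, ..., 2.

H_0: b_0 = 4 − 0 − 3 = 1; torsion from ∂_1 factors > 1: none. So H_0 = Z.
H_1: b_1 = 6 − 3 − 3 = 0; torsion from ∂_2 factors > 1: none. So H_1 = 0.
H_2: b_2 = 4 − 3 − 0 = 1; torsion from ∂_3 factors > 1: none. So H_2 = Z.

H_0 = Z,  H_1 = 0,  H_2 = Z.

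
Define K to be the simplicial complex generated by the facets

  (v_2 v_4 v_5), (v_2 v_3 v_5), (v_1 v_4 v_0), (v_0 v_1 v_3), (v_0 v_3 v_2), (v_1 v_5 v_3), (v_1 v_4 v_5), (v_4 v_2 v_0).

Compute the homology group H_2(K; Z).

H_2 ≅ Z.

Order the vertices as v_0 < v_1 < v_2 < v_3 < v_4 < v_5. Listing each simplex with vertices in this order, K has dimension 2 with simplices:

  0-simplices (6): [v_0], [v_1], [v_2], [v_3], [v_4], [v_5]
  1-simplices (12): [v_0,v_1], [v_0,v_2], [v_0,v_3], [v_0,v_4], [v_1,v_3], [v_1,v_4], [v_1,v_5], [v_2,v_3], [v_2,v_4], [v_2,v_5], [v_3,v_5], [v_4,v_5]
  2-simplices (8): [v_0,v_1,v_3], [v_0,v_1,v_4], [v_0,v_2,v_3], [v_0,v_2,v_4], [v_1,v_3,v_5], [v_1,v_4,v_5], [v_2,v_3,v_5], [v_2,v_4,v_5]

giving chain groups C_0 ≅ Z^6, C_1 ≅ Z^12, C_2 ≅ Z^8.

Boundary ∂_1: C_1 → C_0 is given by ∂[p,q] = [q] − [p]. For instance
  ∂[v_4,v_5] = [v_5] − [v_4].
The resulting 6×12 matrix has rank 5, and its Smith normal form has invariant factors (1,1,1,1,1).

The boundary map ∂_2: C_2 → C_1 maps a triangle to the signed sum of its edges. For instance
  ∂[v_0,v_2,v_3] = [v_2,v_3] − [v_0,v_3] + [v_0,v_2],
  ∂[v_1,v_3,v_5] = [v_3,v_5] − [v_1,v_5] + [v_1,v_3].
This gives a 12×8 integer matrix of rank 7; reducing to Smith normal form yields diagonal entries (1,1,1,1,1,1,1).

Reading off H_k = ker ∂_k / im ∂_{k+1}:

  H_2: rank ker ∂_2 − rank ∂_3 = (8 − 7) − 0 = 1, and there is no ∂_3, so H_2 = Z.

(K is a triangulation of the 2-sphere S^2.)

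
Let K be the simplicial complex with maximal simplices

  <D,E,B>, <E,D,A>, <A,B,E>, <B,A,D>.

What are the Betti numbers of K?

Order the vertices as A < B < D < E. Listing each simplex with vertices in this order, K has dimension 2 with simplices:

  0-simplices (4): A, B, D, E
  1-simplices (6): AB, AD, AE, BD, BE, DE
  2-simplices (4): ABD, ABE, ADE, BDE

so the chain groups are C_0 ≅ Z^4, C_1 ≅ Z^6, C_2 ≅ Z^4.

∂_1: C_1 → C_0 maps an edge to its endpoints' difference, ∂[p,q] = q − p.
The resulting 4×6 matrix has rank 3, and its Smith normal form has invariant factors (1,1,1).

∂_2: C_2 → C_1 acts by ∂[p,q,r] = [q,r] − [p,r] + [p,q]. For instance
  ∂ADE = DE − AE + AD,
  ∂BDE = DE − BE + BD.
This gives a 6×4 integer matrix of rank 3; reducing to Smith normal form yields diagonal entries (1,1,1).

Reading off H_k = ker ∂_k / im ∂_{k+1}:

  H_0: rank C_0 − rank ∂_1 = 4 − 3 = 1, and the invariant factors of ∂_1 are all 1, so H_0 ≅ Z.
  H_1: rank ker ∂_1 − rank ∂_2 = (6 − 3) − 3 = 0, and the invariant factors of ∂_2 are all 1, so H_1 ≅ 0.
  H_2: rank ker ∂_2 − rank ∂_3 = (4 − 3) − 0 = 1, and there is no ∂_3, so H_2 ≅ Z.

Hence the Betti numbers are b_0 = 1, b_1 = 0, b_2 = 1.

b_0 = 1, b_1 = 0, b_2 = 1.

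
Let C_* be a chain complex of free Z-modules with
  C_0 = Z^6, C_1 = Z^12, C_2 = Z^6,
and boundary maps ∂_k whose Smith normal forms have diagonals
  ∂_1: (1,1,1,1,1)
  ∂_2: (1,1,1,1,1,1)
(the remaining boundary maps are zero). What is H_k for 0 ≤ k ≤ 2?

H_0: b_0 = 6 − 0 − 5 = 1; torsion from ∂_1 factors > 1: none. So H_0 ≅ Z.
H_1: b_1 = 12 − 5 − 6 = 1; torsion from ∂_2 factors > 1: none. So H_1 ≅ Z.
H_2: b_2 = 6 − 6 − 0 = 0; torsion from ∂_3 factors > 1: none. So H_2 ≅ 0.

H_0 ≅ Z,  H_1 ≅ Z,  H_2 = 0.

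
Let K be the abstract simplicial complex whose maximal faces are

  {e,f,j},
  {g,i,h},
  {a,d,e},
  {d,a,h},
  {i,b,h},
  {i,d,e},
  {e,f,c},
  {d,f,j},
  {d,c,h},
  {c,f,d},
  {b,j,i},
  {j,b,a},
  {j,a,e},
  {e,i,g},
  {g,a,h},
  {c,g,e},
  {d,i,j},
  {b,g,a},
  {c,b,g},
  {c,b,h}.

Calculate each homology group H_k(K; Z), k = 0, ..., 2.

Order the vertices as a < b < c < d < e < f < g < h < i < j. Listing each simplex with vertices in this order, K has dimension 2 with simplices:

  0-simplices (10): a, b, c, d, e, f, g, h, i, j
  1-simplices (30): ab, ad, ae, ag, ah, aj, bc, bg, bh, bi, bj, cd, ce, cf, cg, ch, de, df, dh, di, dj, ef, eg, ei, ej, fj, gh, gi, hi, ij
  2-simplices (20): abg, abj, ade, adh, aej, agh, bcg, bch, bhi, bij, cdf, cdh, cef, ceg, dei, dfj, dij, efj, egi, ghi

Hence C_0 ≅ Z^10, C_1 ≅ Z^30, C_2 ≅ Z^20.

Boundary ∂_1: C_1 → C_0 maps an edge to its endpoints' difference, ∂[p,q] = q − p. For instance
  ∂hi = i − h.
This gives a 10×30 integer matrix of rank 9; reducing to Smith normal form yields diagonal entries (1,1,1,1,1,1,1,1,1).

∂_2: C_2 → C_1 sends each 2-simplex [p,q,r] to [q,r] − [p,r] + [p,q]. For instance
  ∂abg = bg − ag + ab,
  ∂agh = gh − ah + ag.
As a 30×20 matrix over Z this has rank 20, with invariant factors (1,1,1,1,1,1,1,1,1,1,1,1,1,1,1,1,1,1,1,2).

From H_k ≅ ker(∂_k) / im(∂_{k+1}) we obtain:

  H_0: rank C_0 − rank ∂_1 = 10 − 9 = 1, and the invariant factors of ∂_1 are all 1, so H_0 ≅ Z.
  H_1: rank ker ∂_1 − rank ∂_2 = (30 − 9) − 20 = 1, and ∂_2 has invariant factor 2 > 1, so H_1 ≅ Z ⊕ Z_2.
  H_2: rank ker ∂_2 − rank ∂_3 = (20 − 20) − 0 = 0, and there is no ∂_3, so H_2 ≅ 0.

H_0 ≅ Z,  H_1 ≅ Z ⊕ Z_2,  H_2 = 0.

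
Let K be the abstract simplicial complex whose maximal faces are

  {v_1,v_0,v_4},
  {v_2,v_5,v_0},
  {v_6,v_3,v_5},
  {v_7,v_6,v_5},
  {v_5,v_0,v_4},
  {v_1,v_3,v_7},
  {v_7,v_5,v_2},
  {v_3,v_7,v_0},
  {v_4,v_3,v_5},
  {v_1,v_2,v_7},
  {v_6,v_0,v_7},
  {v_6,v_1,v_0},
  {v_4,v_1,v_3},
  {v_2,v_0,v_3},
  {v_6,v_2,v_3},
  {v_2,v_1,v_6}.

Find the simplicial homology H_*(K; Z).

We work with the vertex ordering v_0 < v_1 < v_2 < v_3 < v_4 < v_5 < v_6 < v_7. The simplices of K, each written with vertices in increasing order, are:

  0-simplices (8): [v_0], [v_1], [v_2], [v_3], [v_4], [v_5], [v_6], [v_7]
  1-simplices (24): (24 of them)
  2-simplices (16): (16 of them)

so the chain groups are C_0 ≅ Z^8, C_1 ≅ Z^24, C_2 ≅ Z^16.

∂_1: C_1 → C_0 maps an edge to its endpoints' difference, ∂[p,q] = q − p. For instance
  ∂[v_4,v_5] = [v_5] − [v_4].
The 8×24 boundary matrix has rank 7 and Smith normal form diag(1,1,1,1,1,1,1).

The boundary map ∂_2: C_2 → C_1 acts by ∂[p,q,r] = [q,r] − [p,r] + [p,q]. For instance
  ∂[v_1,v_3,v_4] = [v_3,v_4] − [v_1,v_4] + [v_1,v_3],
  ∂[v_0,v_4,v_5] = [v_4,v_5] − [v_0,v_5] + [v_0,v_4].
The 24×16 boundary matrix has rank 15 and Smith normal form diag(1,1,1,1,1,1,1,1,1,1,1,1,1,1,1).

Now H_k = ker ∂_k / im ∂_{k+1}, so:

  H_0: rank C_0 − rank ∂_1 = 8 − 7 = 1, and the invariant factors of ∂_1 are all 1, so H_0 = Z.
  H_1: rank ker ∂_1 − rank ∂_2 = (24 − 7) − 15 = 2, and the invariant factors of ∂_2 are all 1, so H_1 = Z^2.
  H_2: rank ker ∂_2 − rank ∂_3 = (16 − 15) − 0 = 1, and there is no ∂_3, so H_2 = Z.

(K is a triangulation of the torus T^2.)

H_0 ≅ Z,  H_1 ≅ Z^2,  H_2 ≅ Z.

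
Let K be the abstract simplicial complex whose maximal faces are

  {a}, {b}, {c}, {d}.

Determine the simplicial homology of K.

Fix the vertex order a < b < c < d and write every simplex with vertices in increasing order. Then dim K = 0 and the simplices of K are:

  0-simplices (4): a, b, c, d

Hence C_0 ≅ Z^4.

Now H_k = ker ∂_k / im ∂_{k+1}, so:

  H_0: rank C_0 − rank ∂_1 = 4 − 0 = 4, and there is no ∂_1, so H_0 = Z^4.

(K is a triangulation of a set of 4 points.)

H_0 = Z^4.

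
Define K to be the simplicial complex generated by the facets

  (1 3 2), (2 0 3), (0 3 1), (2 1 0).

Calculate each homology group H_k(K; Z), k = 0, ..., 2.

H_0 ≅ Z,  H_1 = 0,  H_2 ≅ Z.

Order the vertices as 0 < 1 < 2 < 3. Listing each simplex with vertices in this order, K has dimension 2 with simplices:

  0-simplices (4): [0], [1], [2], [3]
  1-simplices (6): [0,1], [0,2], [0,3], [1,2], [1,3], [2,3]
  2-simplices (4): [0,1,2], [0,1,3], [0,2,3], [1,2,3]

so the chain groups are C_0 ≅ Z^4, C_1 ≅ Z^6, C_2 ≅ Z^4.

Boundary ∂_1: C_1 → C_0 sends each edge [p,q] (with p < q) to q − p.
As a 4×6 matrix over Z this has rank 3, with invariant factors (1,1,1).

The boundary map ∂_2: C_2 → C_1 sends each 2-simplex [p,q,r] to [q,r] − [p,r] + [p,q]. For instance
  ∂[1,2,3] = [2,3] − [1,3] + [1,2],
  ∂[0,1,3] = [1,3] − [0,3] + [0,1].
As a 6×4 matrix over Z this has rank 3, with invariant factors (1,1,1).

From H_k ≅ ker(∂_k) / im(∂_{k+1}) we obtain:

  H_0: rank C_0 − rank ∂_1 = 4 − 3 = 1, and the invariant factors of ∂_1 are all 1, so H_0 ≅ Z.
  H_1: rank ker ∂_1 − rank ∂_2 = (6 − 3) − 3 = 0, and the invariant factors of ∂_2 are all 1, so H_1 ≅ 0.
  H_2: rank ker ∂_2 − rank ∂_3 = (4 − 3) − 0 = 1, and there is no ∂_3, so H_2 ≅ Z.

As a check, the Euler characteristic is 4 − 6 + 4 = 2, which agrees with 1 − 0 + 1 = 2.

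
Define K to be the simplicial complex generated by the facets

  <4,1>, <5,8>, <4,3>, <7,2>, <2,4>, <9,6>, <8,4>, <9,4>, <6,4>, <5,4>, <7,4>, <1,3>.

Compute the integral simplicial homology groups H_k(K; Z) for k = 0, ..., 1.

Fix the vertex order 1 < 2 < 3 < 4 < 5 < 6 < 7 < 8 < 9 and write every simplex with vertices in increasing order. Then dim K = 1 and the simplices of K are:

  0-simplices (9): [1], [2], [3], [4], [5], [6], [7], [8], [9]
  1-simplices (12): [1,3], [1,4], [2,4], [2,7], [3,4], [4,5], [4,6], [4,7], [4,8], [4,9], [5,8], [6,9]

so the chain groups are C_0 ≅ Z^9, C_1 ≅ Z^12.

∂_1: C_1 → C_0 maps an edge to its endpoints' difference, ∂[p,q] = q − p. For instance
  ∂[3,4] = [4] − [3].
The resulting 9×12 matrix has rank 8, and its Smith normal form has invariant factors (1,1,1,1,1,1,1,1).

Reading off H_k = ker ∂_k / im ∂_{k+1}:

  H_0: rank C_0 − rank ∂_1 = 9 − 8 = 1, and the invariant factors of ∂_1 are all 1, so H_0 = Z.
  H_1: rank ker ∂_1 − rank ∂_2 = (12 − 8) − 0 = 4, and there is no ∂_2, so H_1 = Z^4.

(K is a triangulation of a wedge of 4 circles.)

H_0 ≅ Z,  H_1 ≅ Z^4.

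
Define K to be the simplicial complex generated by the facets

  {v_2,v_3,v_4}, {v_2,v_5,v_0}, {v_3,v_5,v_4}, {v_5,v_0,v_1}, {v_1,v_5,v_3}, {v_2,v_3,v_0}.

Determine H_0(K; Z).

H_0 = Z.

Fix the vertex order v_0 < v_1 < v_2 < v_3 < v_4 < v_5 and write every simplex with vertices in increasing order. Then dim K = 2 and the simplices of K are:

  0-simplices (6): [v_0], [v_1], [v_2], [v_3], [v_4], [v_5]
  1-simplices (12): [v_0,v_1], [v_0,v_2], [v_0,v_3], [v_0,v_5], [v_1,v_3], [v_1,v_5], [v_2,v_3], [v_2,v_4], [v_2,v_5], [v_3,v_4], [v_3,v_5], [v_4,v_5]
  2-simplices (6): [v_0,v_1,v_5], [v_0,v_2,v_3], [v_0,v_2,v_5], [v_1,v_3,v_5], [v_2,v_3,v_4], [v_3,v_4,v_5]

so the chain groups are C_0 ≅ Z^6, C_1 ≅ Z^12, C_2 ≅ Z^6.

Boundary ∂_1: C_1 → C_0 is given by ∂[p,q] = [q] − [p].
The resulting 6×12 matrix has rank 5, and its Smith normal form has invariant factors (1,1,1,1,1).

The boundary map ∂_2: C_2 → C_1 sends each 2-simplex [p,q,r] to [q,r] − [p,r] + [p,q]. For instance
  ∂[v_2,v_3,v_4] = [v_3,v_4] − [v_2,v_4] + [v_2,v_3],
  ∂[v_0,v_1,v_5] = [v_1,v_5] − [v_0,v_5] + [v_0,v_1].
As a 12×6 matrix over Z this has rank 6, with invariant factors (1,1,1,1,1,1).

From H_k ≅ ker(∂_k) / im(∂_{k+1}) we obtain:

  H_0: rank C_0 − rank ∂_1 = 6 − 5 = 1, and the invariant factors of ∂_1 are all 1, so H_0 = Z.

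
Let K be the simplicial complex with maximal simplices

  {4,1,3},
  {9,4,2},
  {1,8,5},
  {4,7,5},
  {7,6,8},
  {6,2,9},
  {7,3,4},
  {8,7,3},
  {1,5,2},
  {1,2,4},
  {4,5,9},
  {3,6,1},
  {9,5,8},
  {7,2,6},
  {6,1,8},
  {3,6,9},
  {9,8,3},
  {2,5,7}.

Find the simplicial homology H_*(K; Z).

Take the total order 1 < 2 < 3 < 4 < 5 < 6 < 7 < 8 < 9 on the vertex set. Then K (dimension 2) consists of the simplices:

  0-simplices (9): [1], [2], [3], [4], [5], [6], [7], [8], [9]
  1-simplices (27): (27 of them)
  2-simplices (18): [1,2,4], [1,2,5], [1,3,4], [1,3,6], [1,5,8], [1,6,8], [2,4,9], [2,5,7], [2,6,7], [2,6,9], [3,4,7], [3,6,9], [3,7,8], [3,8,9], [4,5,7], [4,5,9], [5,8,9], [6,7,8]

Hence C_0 ≅ Z^9, C_1 ≅ Z^27, C_2 ≅ Z^18.

The boundary map ∂_1: C_1 → C_0 sends each edge [p,q] (with p < q) to q − p.
As a 9×27 matrix over Z this has rank 8, with invariant factors (1,1,1,1,1,1,1,1).

Boundary ∂_2: C_2 → C_1 maps a triangle to the signed sum of its edges. For instance
  ∂[1,3,6] = [3,6] − [1,6] + [1,3],
  ∂[1,3,4] = [3,4] − [1,4] + [1,3].
The 27×18 boundary matrix has rank 18 and Smith normal form diag(1,1,1,1,1,1,1,1,1,1,1,1,1,1,1,1,1,2).

Reading off H_k = ker ∂_k / im ∂_{k+1}:

  H_0: rank C_0 − rank ∂_1 = 9 − 8 = 1, and the invariant factors of ∂_1 are all 1, so H_0 = Z.
  H_1: rank ker ∂_1 − rank ∂_2 = (27 − 8) − 18 = 1, and ∂_2 has invariant factor 2 > 1, so H_1 = Z ⊕ Z/2.
  H_2: rank ker ∂_2 − rank ∂_3 = (18 − 18) − 0 = 0, and there is no ∂_3, so H_2 = 0.

(K is a triangulation of the Klein bottle.)

H_0 ≅ Z,  H_1 ≅ Z ⊕ Z/2,  H_2 = 0.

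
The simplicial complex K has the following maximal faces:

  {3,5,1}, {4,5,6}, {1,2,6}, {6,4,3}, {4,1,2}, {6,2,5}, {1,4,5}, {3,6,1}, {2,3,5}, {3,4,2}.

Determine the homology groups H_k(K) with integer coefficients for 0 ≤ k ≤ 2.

H_0 = Z,  H_1 = Z/2,  H_2 = 0.

We work with the vertex ordering 1 < 2 < 3 < 4 < 5 < 6. The simplices of K, each written with vertices in increasing order, are:

  0-simplices (6): [1], [2], [3], [4], [5], [6]
  1-simplices (15): [1,2], [1,3], [1,4], [1,5], [1,6], [2,3], [2,4], [2,5], [2,6], [3,4], [3,5], [3,6], [4,5], [4,6], [5,6]
  2-simplices (10): [1,2,4], [1,2,6], [1,3,5], [1,3,6], [1,4,5], [2,3,4], [2,3,5], [2,5,6], [3,4,6], [4,5,6]

giving chain groups C_0 ≅ Z^6, C_1 ≅ Z^15, C_2 ≅ Z^10.

Boundary ∂_1: C_1 → C_0 sends each edge [p,q] (with p < q) to q − p. For instance
  ∂[1,5] = [5] − [1].
The resulting 6×15 matrix has rank 5, and its Smith normal form has invariant factors (1,1,1,1,1).

The boundary map ∂_2: C_2 → C_1 maps a triangle to the signed sum of its edges. For instance
  ∂[1,4,5] = [4,5] − [1,5] + [1,4],
  ∂[4,5,6] = [5,6] − [4,6] + [4,5].
The resulting 15×10 matrix has rank 10, and its Smith normal form has invariant factors (1,1,1,1,1,1,1,1,1,2).

From H_k ≅ ker(∂_k) / im(∂_{k+1}) we obtain:

  H_0: rank C_0 − rank ∂_1 = 6 − 5 = 1, and the invariant factors of ∂_1 are all 1, so H_0 ≅ Z.
  H_1: rank ker ∂_1 − rank ∂_2 = (15 − 5) − 10 = 0, and ∂_2 has invariant factor 2 > 1, so H_1 ≅ Z/2.
  H_2: rank ker ∂_2 − rank ∂_3 = (10 − 10) − 0 = 0, and there is no ∂_3, so H_2 ≅ 0.

As a check, the Euler characteristic is 6 − 15 + 10 = 1, which agrees with 1 − 0 + 0 = 1.
(K is a triangulation of the real projective plane RP^2.)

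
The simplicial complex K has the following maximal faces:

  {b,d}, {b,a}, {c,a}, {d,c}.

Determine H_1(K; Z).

H_1 = Z.

We work with the vertex ordering a < b < c < d. The simplices of K, each written with vertices in increasing order, are:

  0-simplices (4): a, b, c, d
  1-simplices (4): ab, ac, bd, cd

Hence C_0 ≅ Z^4, C_1 ≅ Z^4.

∂_1: C_1 → C_0 maps an edge to its endpoints' difference, ∂[p,q] = q − p. For instance
  ∂ac = c − a.
This gives a 4×4 integer matrix of rank 3; reducing to Smith normal form yields diagonal entries (1,1,1).

Now H_k = ker ∂_k / im ∂_{k+1}, so:

  H_1: rank ker ∂_1 − rank ∂_2 = (4 − 3) − 0 = 1, and there is no ∂_2, so H_1 = Z.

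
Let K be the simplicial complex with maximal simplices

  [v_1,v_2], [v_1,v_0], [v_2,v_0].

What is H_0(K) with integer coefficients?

H_0 = Z.

Fix the vertex order v_0 < v_1 < v_2 and write every simplex with vertices in increasing order. Then dim K = 1 and the simplices of K are:

  0-simplices (3): [v_0], [v_1], [v_2]
  1-simplices (3): [v_0,v_1], [v_0,v_2], [v_1,v_2]

Hence C_0 ≅ Z^3, C_1 ≅ Z^3.

The boundary map ∂_1: C_1 → C_0 maps an edge to its endpoints' difference, ∂[p,q] = q − p. For instance
  ∂[v_0,v_1] = [v_1] − [v_0].
The 3×3 boundary matrix has rank 2 and Smith normal form diag(1,1).

Reading off H_k = ker ∂_k / im ∂_{k+1}:

  H_0: rank C_0 − rank ∂_1 = 3 − 2 = 1, and the invariant factors of ∂_1 are all 1, so H_0 ≅ Z.

(K is a triangulation of the circle S^1.)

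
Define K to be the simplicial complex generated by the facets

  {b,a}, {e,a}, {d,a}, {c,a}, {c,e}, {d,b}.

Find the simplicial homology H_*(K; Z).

We work with the vertex ordering a < b < c < d < e. The simplices of K, each written with vertices in increasing order, are:

  0-simplices (5): a, b, c, d, e
  1-simplices (6): ab, ac, ad, ae, bd, ce

Hence C_0 ≅ Z^5, C_1 ≅ Z^6.

The boundary map ∂_1: C_1 → C_0 sends each edge [p,q] (with p < q) to q − p. For instance
  ∂ab = b − a.
The resulting 5×6 matrix has rank 4, and its Smith normal form has invariant factors (1,1,1,1).

Computing H_k = (kernel of ∂_k) / (image of ∂_{k+1}):

  H_0: rank C_0 − rank ∂_1 = 5 − 4 = 1, and the invariant factors of ∂_1 are all 1, so H_0 ≅ Z.
  H_1: rank ker ∂_1 − rank ∂_2 = (6 − 4) − 0 = 2, and there is no ∂_2, so H_1 ≅ Z^2.

As a check, the Euler characteristic is 5 − 6 = -1, which agrees with 1 − 2 = -1.

H_0 ≅ Z,  H_1 ≅ Z^2.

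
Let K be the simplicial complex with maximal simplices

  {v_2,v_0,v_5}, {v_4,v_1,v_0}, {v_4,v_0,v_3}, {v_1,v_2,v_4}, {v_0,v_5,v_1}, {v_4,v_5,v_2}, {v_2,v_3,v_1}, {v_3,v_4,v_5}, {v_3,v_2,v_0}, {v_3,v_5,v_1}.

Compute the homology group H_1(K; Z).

H_1 = Z_2.

Order the vertices as v_0 < v_1 < v_2 < v_3 < v_4 < v_5. Listing each simplex with vertices in this order, K has dimension 2 with simplices:

  0-simplices (6): [v_0], [v_1], [v_2], [v_3], [v_4], [v_5]
  1-simplices (15): (15 of them)
  2-simplices (10): [v_0,v_1,v_4], [v_0,v_1,v_5], [v_0,v_2,v_3], [v_0,v_2,v_5], [v_0,v_3,v_4], [v_1,v_2,v_3], [v_1,v_2,v_4], [v_1,v_3,v_5], [v_2,v_4,v_5], [v_3,v_4,v_5]

so the chain groups are C_0 ≅ Z^6, C_1 ≅ Z^15, C_2 ≅ Z^10.

Boundary ∂_1: C_1 → C_0 maps an edge to its endpoints' difference, ∂[p,q] = q − p.
The resulting 6×15 matrix has rank 5, and its Smith normal form has invariant factors (1,1,1,1,1).

The boundary map ∂_2: C_2 → C_1 acts by ∂[p,q,r] = [q,r] − [p,r] + [p,q]. For instance
  ∂[v_0,v_1,v_4] = [v_1,v_4] − [v_0,v_4] + [v_0,v_1],
  ∂[v_1,v_2,v_4] = [v_2,v_4] − [v_1,v_4] + [v_1,v_2].
The resulting 15×10 matrix has rank 10, and its Smith normal form has invariant factors (1,1,1,1,1,1,1,1,1,2).

Now H_k = ker ∂_k / im ∂_{k+1}, so:

  H_1: rank ker ∂_1 − rank ∂_2 = (15 − 5) − 10 = 0, and ∂_2 has invariant factor 2 > 1, so H_1 ≅ Z_2.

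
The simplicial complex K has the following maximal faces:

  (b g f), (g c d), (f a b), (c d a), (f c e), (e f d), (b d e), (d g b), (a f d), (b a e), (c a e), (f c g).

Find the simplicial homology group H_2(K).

H_2 = 0.

Take the total order a < b < c < d < e < f < g on the vertex set. Then K (dimension 2) consists of the simplices:

  0-simplices (7): a, b, c, d, e, f, g
  1-simplices (18): ab, ac, ad, ae, af, bd, be, bf, bg, cd, ce, cf, cg, de, df, dg, ef, fg
  2-simplices (12): abe, abf, acd, ace, adf, bde, bdg, bfg, cdg, cef, cfg, def

Hence C_0 ≅ Z^7, C_1 ≅ Z^18, C_2 ≅ Z^12.

Boundary ∂_1: C_1 → C_0 sends each edge [p,q] (with p < q) to q − p. For instance
  ∂ac = c − a.
This gives a 7×18 integer matrix of rank 6; reducing to Smith normal form yields diagonal entries (1,1,1,1,1,1).

Boundary ∂_2: C_2 → C_1 sends each 2-simplex [p,q,r] to [q,r] − [p,r] + [p,q]. For instance
  ∂adf = df − af + ad,
  ∂def = ef − df + de.
As a 18×12 matrix over Z this has rank 12, with invariant factors (1,1,1,1,1,1,1,1,1,1,1,2).

From H_k ≅ ker(∂_k) / im(∂_{k+1}) we obtain:

  H_2: rank ker ∂_2 − rank ∂_3 = (12 − 12) − 0 = 0, and there is no ∂_3, so H_2 = 0.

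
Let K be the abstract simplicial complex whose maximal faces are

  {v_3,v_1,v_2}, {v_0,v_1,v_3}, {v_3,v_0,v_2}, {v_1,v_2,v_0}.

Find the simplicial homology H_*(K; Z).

We work with the vertex ordering v_0 < v_1 < v_2 < v_3. The simplices of K, each written with vertices in increasing order, are:

  0-simplices (4): [v_0], [v_1], [v_2], [v_3]
  1-simplices (6): [v_0,v_1], [v_0,v_2], [v_0,v_3], [v_1,v_2], [v_1,v_3], [v_2,v_3]
  2-simplices (4): [v_0,v_1,v_2], [v_0,v_1,v_3], [v_0,v_2,v_3], [v_1,v_2,v_3]

giving chain groups C_0 ≅ Z^4, C_1 ≅ Z^6, C_2 ≅ Z^4.

Boundary ∂_1: C_1 → C_0 sends each edge [p,q] (with p < q) to q − p.
The 4×6 boundary matrix has rank 3 and Smith normal form diag(1,1,1).

The boundary map ∂_2: C_2 → C_1 sends each 2-simplex [p,q,r] to [q,r] − [p,r] + [p,q]. For instance
  ∂[v_0,v_1,v_3] = [v_1,v_3] − [v_0,v_3] + [v_0,v_1],
  ∂[v_0,v_1,v_2] = [v_1,v_2] − [v_0,v_2] + [v_0,v_1].
The resulting 6×4 matrix has rank 3, and its Smith normal form has invariant factors (1,1,1).

From H_k ≅ ker(∂_k) / im(∂_{k+1}) we obtain:

  H_0: rank C_0 − rank ∂_1 = 4 − 3 = 1, and the invariant factors of ∂_1 are all 1, so H_0 = Z.
  H_1: rank ker ∂_1 − rank ∂_2 = (6 − 3) − 3 = 0, and the invariant factors of ∂_2 are all 1, so H_1 = 0.
  H_2: rank ker ∂_2 − rank ∂_3 = (4 − 3) − 0 = 1, and there is no ∂_3, so H_2 = Z.

(K is a triangulation of the 2-sphere S^2.)

H_0 = Z,  H_1 = 0,  H_2 = Z.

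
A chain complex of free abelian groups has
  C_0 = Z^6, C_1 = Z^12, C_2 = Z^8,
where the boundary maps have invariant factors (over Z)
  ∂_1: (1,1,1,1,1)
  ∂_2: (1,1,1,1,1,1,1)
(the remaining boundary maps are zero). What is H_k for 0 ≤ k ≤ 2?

H_0 = Z,  H_1 = 0,  H_2 = Z.

H_0: b_0 = 6 − 0 − 5 = 1; torsion from ∂_1 factors > 1: none. So H_0 = Z.
H_1: b_1 = 12 − 5 − 7 = 0; torsion from ∂_2 factors > 1: none. So H_1 = 0.
H_2: b_2 = 8 − 7 − 0 = 1; torsion from ∂_3 factors > 1: none. So H_2 = Z.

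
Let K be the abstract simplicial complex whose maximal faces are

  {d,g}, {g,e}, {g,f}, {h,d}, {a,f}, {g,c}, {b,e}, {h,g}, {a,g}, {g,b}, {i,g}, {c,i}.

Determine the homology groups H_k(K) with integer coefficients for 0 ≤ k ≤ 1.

H_0 = Z,  H_1 = Z^4.

Order the vertices as a < b < c < d < e < f < g < h < i. Listing each simplex with vertices in this order, K has dimension 1 with simplices:

  0-simplices (9): a, b, c, d, e, f, g, h, i
  1-simplices (12): af, ag, be, bg, cg, ci, dg, dh, eg, fg, gh, gi

so the chain groups are C_0 ≅ Z^9, C_1 ≅ Z^12.

The boundary map ∂_1: C_1 → C_0 is given by ∂[p,q] = [q] − [p].
As a 9×12 matrix over Z this has rank 8, with invariant factors (1,1,1,1,1,1,1,1).

From H_k ≅ ker(∂_k) / im(∂_{k+1}) we obtain:

  H_0: rank C_0 − rank ∂_1 = 9 − 8 = 1, and the invariant factors of ∂_1 are all 1, so H_0 = Z.
  H_1: rank ker ∂_1 − rank ∂_2 = (12 − 8) − 0 = 4, and there is no ∂_2, so H_1 = Z^4.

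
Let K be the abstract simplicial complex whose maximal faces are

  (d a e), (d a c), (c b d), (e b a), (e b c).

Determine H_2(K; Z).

K has 5 vertices, 10 edges, 5 triangles.
rank ∂_2 = 5, rank ∂_3 = 0 ⇒ b_2 = 5 − 5 − 0 = 0. So H_2 ≅ 0.

H_2 ≅ 0.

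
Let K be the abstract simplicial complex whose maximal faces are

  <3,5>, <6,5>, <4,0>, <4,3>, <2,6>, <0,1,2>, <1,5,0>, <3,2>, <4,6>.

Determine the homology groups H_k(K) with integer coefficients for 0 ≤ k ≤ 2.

Take the total order 0 < 1 < 2 < 3 < 4 < 5 < 6 on the vertex set. Then K (dimension 2) consists of the simplices:

  0-simplices (7): [0], [1], [2], [3], [4], [5], [6]
  1-simplices (12): [0,1], [0,2], [0,4], [0,5], [1,2], [1,5], [2,3], [2,6], [3,4], [3,5], [4,6], [5,6]
  2-simplices (2): [0,1,2], [0,1,5]

so the chain groups are C_0 ≅ Z^7, C_1 ≅ Z^12, C_2 ≅ Z^2.

The boundary map ∂_1: C_1 → C_0 maps an edge to its endpoints' difference, ∂[p,q] = q − p.
This gives a 7×12 integer matrix of rank 6; reducing to Smith normal form yields diagonal entries (1,1,1,1,1,1).

∂_2: C_2 → C_1 acts by ∂[p,q,r] = [q,r] − [p,r] + [p,q]. For instance
  ∂[0,1,5] = [1,5] − [0,5] + [0,1],
  ∂[0,1,2] = [1,2] − [0,2] + [0,1].
The resulting 12×2 matrix has rank 2, and its Smith normal form has invariant factors (1,1).

From H_k ≅ ker(∂_k) / im(∂_{k+1}) we obtain:

  H_0: rank C_0 − rank ∂_1 = 7 − 6 = 1, and the invariant factors of ∂_1 are all 1, so H_0 ≅ Z.
  H_1: rank ker ∂_1 − rank ∂_2 = (12 − 6) − 2 = 4, and the invariant factors of ∂_2 are all 1, so H_1 ≅ Z^4.
  H_2: rank ker ∂_2 − rank ∂_3 = (2 − 2) − 0 = 0, and there is no ∂_3, so H_2 ≅ 0.

H_0 = Z,  H_1 = Z^4,  H_2 = 0.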